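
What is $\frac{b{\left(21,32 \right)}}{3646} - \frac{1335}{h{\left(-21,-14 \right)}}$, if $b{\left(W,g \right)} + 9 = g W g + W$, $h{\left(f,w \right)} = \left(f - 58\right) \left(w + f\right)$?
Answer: $\frac{5462433}{1008119} \approx 5.4184$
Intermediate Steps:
$h{\left(f,w \right)} = \left(-58 + f\right) \left(f + w\right)$
$b{\left(W,g \right)} = -9 + W + W g^{2}$ ($b{\left(W,g \right)} = -9 + \left(g W g + W\right) = -9 + \left(W g g + W\right) = -9 + \left(W g^{2} + W\right) = -9 + \left(W + W g^{2}\right) = -9 + W + W g^{2}$)
$\frac{b{\left(21,32 \right)}}{3646} - \frac{1335}{h{\left(-21,-14 \right)}} = \frac{-9 + 21 + 21 \cdot 32^{2}}{3646} - \frac{1335}{\left(-21\right)^{2} - -1218 - -812 - -294} = \left(-9 + 21 + 21 \cdot 1024\right) \frac{1}{3646} - \frac{1335}{441 + 1218 + 812 + 294} = \left(-9 + 21 + 21504\right) \frac{1}{3646} - \frac{1335}{2765} = 21516 \cdot \frac{1}{3646} - \frac{267}{553} = \frac{10758}{1823} - \frac{267}{553} = \frac{5462433}{1008119}$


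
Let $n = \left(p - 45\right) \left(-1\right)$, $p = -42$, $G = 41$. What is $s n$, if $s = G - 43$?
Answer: $-174$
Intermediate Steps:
$s = -2$ ($s = 41 - 43 = -2$)
$n = 87$ ($n = \left(-42 - 45\right) \left(-1\right) = \left(-87\right) \left(-1\right) = 87$)
$s n = \left(-2\right) 87 = -174$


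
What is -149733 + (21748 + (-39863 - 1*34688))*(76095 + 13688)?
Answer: -4740961482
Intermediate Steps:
-149733 + (21748 + (-39863 - 1*34688))*(76095 + 13688) = -149733 + (21748 + (-39863 - 34688))*89783 = -149733 + (21748 - 74551)*89783 = -149733 - 52803*89783 = -149733 - 4740811749 = -4740961482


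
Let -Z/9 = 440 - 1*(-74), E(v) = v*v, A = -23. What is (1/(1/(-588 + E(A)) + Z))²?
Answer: 3481/74493514225 ≈ 4.6729e-8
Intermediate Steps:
E(v) = v²
Z = -4626 (Z = -9*(440 - 1*(-74)) = -9*(440 + 74) = -9*514 = -4626)
(1/(1/(-588 + E(A)) + Z))² = (1/(1/(-588 + (-23)²) - 4626))² = (1/(1/(-588 + 529) - 4626))² = (1/(1/(-59) - 4626))² = (1/(-1/59 - 4626))² = (1/(-272935/59))² = (-59/272935)² = 3481/74493514225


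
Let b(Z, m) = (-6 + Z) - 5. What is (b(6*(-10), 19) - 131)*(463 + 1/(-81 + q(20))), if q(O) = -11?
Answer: -4302095/46 ≈ -93524.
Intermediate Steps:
b(Z, m) = -11 + Z
(b(6*(-10), 19) - 131)*(463 + 1/(-81 + q(20))) = ((-11 + 6*(-10)) - 131)*(463 + 1/(-81 - 11)) = ((-11 - 60) - 131)*(463 + 1/(-92)) = (-71 - 131)*(463 - 1/92) = -202*42595/92 = -4302095/46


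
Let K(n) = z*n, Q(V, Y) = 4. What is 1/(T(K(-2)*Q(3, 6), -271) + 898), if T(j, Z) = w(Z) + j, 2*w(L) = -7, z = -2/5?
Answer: 10/8977 ≈ 0.0011140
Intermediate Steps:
z = -2/5 (z = -2*1/5 = -2/5 ≈ -0.40000)
w(L) = -7/2 (w(L) = (1/2)*(-7) = -7/2)
K(n) = -2*n/5
T(j, Z) = -7/2 + j
1/(T(K(-2)*Q(3, 6), -271) + 898) = 1/((-7/2 - 2/5*(-2)*4) + 898) = 1/((-7/2 + (4/5)*4) + 898) = 1/((-7/2 + 16/5) + 898) = 1/(-3/10 + 898) = 1/(8977/10) = 10/8977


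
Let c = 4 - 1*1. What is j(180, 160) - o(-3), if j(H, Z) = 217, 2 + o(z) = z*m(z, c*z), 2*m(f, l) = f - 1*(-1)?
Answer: 216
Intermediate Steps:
c = 3 (c = 4 - 1 = 3)
m(f, l) = ½ + f/2 (m(f, l) = (f - 1*(-1))/2 = (f + 1)/2 = (1 + f)/2 = ½ + f/2)
o(z) = -2 + z*(½ + z/2)
j(180, 160) - o(-3) = 217 - (-2 + (½)*(-3)*(1 - 3)) = 217 - (-2 + (½)*(-3)*(-2)) = 217 - (-2 + 3) = 217 - 1*1 = 217 - 1 = 216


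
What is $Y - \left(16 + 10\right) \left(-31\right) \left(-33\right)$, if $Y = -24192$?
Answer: $-50790$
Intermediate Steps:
$Y - \left(16 + 10\right) \left(-31\right) \left(-33\right) = -24192 - \left(16 + 10\right) \left(-31\right) \left(-33\right) = -24192 - 26 \left(-31\right) \left(-33\right) = -24192 - \left(-806\right) \left(-33\right) = -24192 - 26598 = -50790$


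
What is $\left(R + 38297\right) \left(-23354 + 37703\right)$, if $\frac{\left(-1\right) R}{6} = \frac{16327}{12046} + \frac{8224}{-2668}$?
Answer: $\frac{2208221241941622}{4017341} \approx 5.4967 \cdot 10^{8}$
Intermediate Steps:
$R = \frac{41629401}{4017341}$ ($R = - 6 \left(\frac{16327}{12046} + \frac{8224}{-2668}\right) = - 6 \left(16327 \cdot \frac{1}{12046} + 8224 \left(- \frac{1}{2668}\right)\right) = - 6 \left(\frac{16327}{12046} - \frac{2056}{667}\right) = \left(-6\right) \left(- \frac{13876467}{8034682}\right) = \frac{41629401}{4017341} \approx 10.362$)
$\left(R + 38297\right) \left(-23354 + 37703\right) = \left(\frac{41629401}{4017341} + 38297\right) \left(-23354 + 37703\right) = \frac{153893737678}{4017341} \cdot 14349 = \frac{2208221241941622}{4017341}$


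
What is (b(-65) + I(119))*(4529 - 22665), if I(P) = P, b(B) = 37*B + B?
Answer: 42637736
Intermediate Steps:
b(B) = 38*B
(b(-65) + I(119))*(4529 - 22665) = (38*(-65) + 119)*(4529 - 22665) = (-2470 + 119)*(-18136) = -2351*(-18136) = 42637736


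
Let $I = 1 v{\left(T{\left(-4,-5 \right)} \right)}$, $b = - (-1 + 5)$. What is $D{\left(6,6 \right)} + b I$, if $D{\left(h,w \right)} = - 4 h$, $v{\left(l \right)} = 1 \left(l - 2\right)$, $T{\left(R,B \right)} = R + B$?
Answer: $20$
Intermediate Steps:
$T{\left(R,B \right)} = B + R$
$v{\left(l \right)} = -2 + l$ ($v{\left(l \right)} = 1 \left(-2 + l\right) = -2 + l$)
$b = -4$ ($b = \left(-1\right) 4 = -4$)
$I = -11$ ($I = 1 \left(-2 - 9\right) = 1 \left(-11\right) = -11$)
$D{\left(6,6 \right)} + b I = \left(-4\right) 6 - -44 = -24 + 44 = 20$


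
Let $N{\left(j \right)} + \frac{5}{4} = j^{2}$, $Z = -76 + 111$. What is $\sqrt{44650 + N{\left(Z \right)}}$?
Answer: $\frac{\sqrt{183495}}{2} \approx 214.18$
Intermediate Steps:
$Z = 35$
$N{\left(j \right)} = - \frac{5}{4} + j^{2}$
$\sqrt{44650 + N{\left(Z \right)}} = \sqrt{44650 - \left(\frac{5}{4} - 35^{2}\right)} = \sqrt{44650 + \left(- \frac{5}{4} + 1225\right)} = \sqrt{44650 + \frac{4895}{4}} = \sqrt{\frac{183495}{4}} = \frac{\sqrt{183495}}{2}$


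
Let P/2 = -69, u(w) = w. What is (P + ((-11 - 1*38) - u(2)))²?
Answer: 35721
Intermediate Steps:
P = -138 (P = 2*(-69) = -138)
(P + ((-11 - 1*38) - u(2)))² = (-138 + ((-11 - 1*38) - 1*2))² = (-138 + ((-11 - 38) - 2))² = (-138 + (-49 - 2))² = (-138 - 51)² = (-189)² = 35721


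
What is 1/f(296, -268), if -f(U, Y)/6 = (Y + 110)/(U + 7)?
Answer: 101/316 ≈ 0.31962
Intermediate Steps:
f(U, Y) = -6*(110 + Y)/(7 + U) (f(U, Y) = -6*(Y + 110)/(U + 7) = -6*(110 + Y)/(7 + U))
1/f(296, -268) = 1/(6*(-110 - 1*(-268))/(7 + 296)) = 1/(6*(-110 + 268)/303) = 1/(6*(1/303)*158) = 1/(316/101) = 101/316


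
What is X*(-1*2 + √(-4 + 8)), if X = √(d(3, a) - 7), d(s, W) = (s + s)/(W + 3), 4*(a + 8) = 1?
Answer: 0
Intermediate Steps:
a = -31/4 (a = -8 + (¼)*1 = -8 + ¼ = -31/4 ≈ -7.7500)
d(s, W) = 2*s/(3 + W) (d(s, W) = (2*s)/(3 + W) = 2*s/(3 + W))
X = I*√2983/19 (X = √(2*3/(3 - 31/4) - 7) = √(2*3/(-19/4) - 7) = √(2*3*(-4/19) - 7) = √(-24/19 - 7) = √(-157/19) = I*√2983/19 ≈ 2.8746*I)
X*(-1*2 + √(-4 + 8)) = (I*√2983/19)*(-1*2 + √(-4 + 8)) = (I*√2983/19)*(-2 + √4) = (I*√2983/19)*(-2 + 2) = (I*√2983/19)*0 = 0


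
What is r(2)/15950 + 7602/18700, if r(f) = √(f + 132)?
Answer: 3801/9350 + √134/15950 ≈ 0.40725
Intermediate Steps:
r(f) = √(132 + f)
r(2)/15950 + 7602/18700 = √(132 + 2)/15950 + 7602/18700 = √134*(1/15950) + 7602*(1/18700) = √134/15950 + 3801/9350 = 3801/9350 + √134/15950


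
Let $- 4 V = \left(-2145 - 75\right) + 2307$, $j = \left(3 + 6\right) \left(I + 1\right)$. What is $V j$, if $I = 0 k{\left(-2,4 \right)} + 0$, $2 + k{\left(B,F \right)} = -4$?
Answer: $- \frac{783}{4} \approx -195.75$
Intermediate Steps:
$k{\left(B,F \right)} = -6$ ($k{\left(B,F \right)} = -2 - 4 = -6$)
$I = 0$ ($I = 0 \left(-6\right) + 0 = 0 + 0 = 0$)
$j = 9$ ($j = \left(3 + 6\right) \left(0 + 1\right) = 9 \cdot 1 = 9$)
$V = - \frac{87}{4}$ ($V = - \frac{\left(-2145 - 75\right) + 2307}{4} = - \frac{-2220 + 2307}{4} = \left(- \frac{1}{4}\right) 87 = - \frac{87}{4} \approx -21.75$)
$V j = \left(- \frac{87}{4}\right) 9 = - \frac{783}{4}$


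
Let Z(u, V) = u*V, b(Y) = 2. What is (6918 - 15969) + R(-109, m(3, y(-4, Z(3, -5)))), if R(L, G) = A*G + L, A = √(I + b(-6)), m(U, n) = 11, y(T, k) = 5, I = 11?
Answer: -9160 + 11*√13 ≈ -9120.3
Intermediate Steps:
Z(u, V) = V*u
A = √13 (A = √(11 + 2) = √13 ≈ 3.6056)
R(L, G) = L + G*√13 (R(L, G) = √13*G + L = G*√13 + L = L + G*√13)
(6918 - 15969) + R(-109, m(3, y(-4, Z(3, -5)))) = (6918 - 15969) + (-109 + 11*√13) = -9051 + (-109 + 11*√13) = -9160 + 11*√13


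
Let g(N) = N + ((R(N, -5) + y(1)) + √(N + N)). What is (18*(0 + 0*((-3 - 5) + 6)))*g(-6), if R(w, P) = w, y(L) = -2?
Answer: 0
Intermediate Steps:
g(N) = -2 + 2*N + √2*√N (g(N) = N + ((N - 2) + √(N + N)) = N + ((-2 + N) + √(2*N)) = N + ((-2 + N) + √2*√N) = N + (-2 + N + √2*√N) = -2 + 2*N + √2*√N)
(18*(0 + 0*((-3 - 5) + 6)))*g(-6) = (18*(0 + 0*((-3 - 5) + 6)))*(-2 + 2*(-6) + √2*√(-6)) = (18*(0 + 0*(-8 + 6)))*(-2 - 12 + √2*(I*√6)) = (18*(0 + 0*(-2)))*(-2 - 12 + 2*I*√3) = (18*(0 + 0))*(-14 + 2*I*√3) = (18*0)*(-14 + 2*I*√3) = 0*(-14 + 2*I*√3) = 0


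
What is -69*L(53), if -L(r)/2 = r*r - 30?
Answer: 383502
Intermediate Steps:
L(r) = 60 - 2*r² (L(r) = -2*(r*r - 30) = -2*(r² - 30) = -2*(-30 + r²) = 60 - 2*r²)
-69*L(53) = -69*(60 - 2*53²) = -69*(60 - 2*2809) = -69*(60 - 5618) = -69*(-5558) = 383502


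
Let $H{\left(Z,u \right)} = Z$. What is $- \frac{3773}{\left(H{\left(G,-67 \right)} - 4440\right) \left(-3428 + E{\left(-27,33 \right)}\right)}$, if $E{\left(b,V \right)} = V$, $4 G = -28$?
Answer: $- \frac{539}{2156795} \approx -0.00024991$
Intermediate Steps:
$G = -7$ ($G = \frac{1}{4} \left(-28\right) = -7$)
$- \frac{3773}{\left(H{\left(G,-67 \right)} - 4440\right) \left(-3428 + E{\left(-27,33 \right)}\right)} = - \frac{3773}{\left(-7 - 4440\right) \left(-3428 + 33\right)} = - \frac{3773}{\left(-4447\right) \left(-3395\right)} = - \frac{3773}{15097565} = \left(-3773\right) \frac{1}{15097565} = - \frac{539}{2156795}$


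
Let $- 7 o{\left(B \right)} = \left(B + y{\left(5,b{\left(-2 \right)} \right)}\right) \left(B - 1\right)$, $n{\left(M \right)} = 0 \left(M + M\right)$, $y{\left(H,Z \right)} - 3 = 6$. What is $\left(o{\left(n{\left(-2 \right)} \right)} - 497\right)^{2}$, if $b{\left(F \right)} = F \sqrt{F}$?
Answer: $\frac{12040900}{49} \approx 2.4573 \cdot 10^{5}$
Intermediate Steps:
$b{\left(F \right)} = F^{\frac{3}{2}}$
$y{\left(H,Z \right)} = 9$ ($y{\left(H,Z \right)} = 3 + 6 = 9$)
$n{\left(M \right)} = 0$ ($n{\left(M \right)} = 0 \cdot 2 M = 0$)
$o{\left(B \right)} = - \frac{\left(-1 + B\right) \left(9 + B\right)}{7}$ ($o{\left(B \right)} = - \frac{\left(B + 9\right) \left(B - 1\right)}{7} = - \frac{\left(9 + B\right) \left(-1 + B\right)}{7} = - \frac{\left(-1 + B\right) \left(9 + B\right)}{7}$)
$\left(o{\left(n{\left(-2 \right)} \right)} - 497\right)^{2} = \left(\left(\frac{9}{7} - 0 - \frac{0^{2}}{7}\right) - 497\right)^{2} = \left(\left(\frac{9}{7} + 0 - 0\right) - 497\right)^{2} = \left(\left(\frac{9}{7} + 0 + 0\right) - 497\right)^{2} = \left(\frac{9}{7} - 497\right)^{2} = \left(- \frac{3470}{7}\right)^{2} = \frac{12040900}{49}$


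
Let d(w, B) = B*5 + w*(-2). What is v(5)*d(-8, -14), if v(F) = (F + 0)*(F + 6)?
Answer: -2970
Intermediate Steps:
d(w, B) = -2*w + 5*B (d(w, B) = 5*B - 2*w = -2*w + 5*B)
v(F) = F*(6 + F)
v(5)*d(-8, -14) = (5*(6 + 5))*(-2*(-8) + 5*(-14)) = (5*11)*(16 - 70) = 55*(-54) = -2970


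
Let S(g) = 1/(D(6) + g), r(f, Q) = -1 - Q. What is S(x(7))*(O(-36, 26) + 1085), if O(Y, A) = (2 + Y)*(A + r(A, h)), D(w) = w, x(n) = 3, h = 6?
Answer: 439/9 ≈ 48.778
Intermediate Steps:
S(g) = 1/(6 + g)
O(Y, A) = (-7 + A)*(2 + Y) (O(Y, A) = (2 + Y)*(A + (-1 - 1*6)) = (2 + Y)*(A + (-1 - 6)) = (2 + Y)*(A - 7) = (2 + Y)*(-7 + A) = (-7 + A)*(2 + Y))
S(x(7))*(O(-36, 26) + 1085) = ((-14 - 7*(-36) + 2*26 + 26*(-36)) + 1085)/(6 + 3) = ((-14 + 252 + 52 - 936) + 1085)/9 = (-646 + 1085)/9 = (1/9)*439 = 439/9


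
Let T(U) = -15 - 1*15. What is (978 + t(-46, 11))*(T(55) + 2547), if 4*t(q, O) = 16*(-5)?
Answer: 2411286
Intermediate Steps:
t(q, O) = -20 (t(q, O) = (16*(-5))/4 = (1/4)*(-80) = -20)
T(U) = -30 (T(U) = -15 - 15 = -30)
(978 + t(-46, 11))*(T(55) + 2547) = (978 - 20)*(-30 + 2547) = 958*2517 = 2411286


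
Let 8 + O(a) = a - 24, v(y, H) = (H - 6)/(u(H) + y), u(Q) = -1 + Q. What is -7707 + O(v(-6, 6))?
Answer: -7739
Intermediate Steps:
v(y, H) = (-6 + H)/(-1 + H + y) (v(y, H) = (H - 6)/((-1 + H) + y) = (-6 + H)/(-1 + H + y))
O(a) = -32 + a (O(a) = -8 + (a - 24) = -8 + (-24 + a) = -32 + a)
-7707 + O(v(-6, 6)) = -7707 + (-32 + (-6 + 6)/(-1 + 6 - 6)) = -7707 + (-32 + 0/(-1)) = -7707 + (-32 - 1*0) = -7707 + (-32 + 0) = -7707 - 32 = -7739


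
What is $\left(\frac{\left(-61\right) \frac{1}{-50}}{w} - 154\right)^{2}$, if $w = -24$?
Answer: $\frac{34173589321}{1440000} \approx 23732.0$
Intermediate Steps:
$\left(\frac{\left(-61\right) \frac{1}{-50}}{w} - 154\right)^{2} = \left(\frac{\left(-61\right) \frac{1}{-50}}{-24} - 154\right)^{2} = \left(\left(-61\right) \left(- \frac{1}{50}\right) \left(- \frac{1}{24}\right) - 154\right)^{2} = \left(\frac{61}{50} \left(- \frac{1}{24}\right) - 154\right)^{2} = \left(- \frac{61}{1200} - 154\right)^{2} = \left(- \frac{184861}{1200}\right)^{2} = \frac{34173589321}{1440000}$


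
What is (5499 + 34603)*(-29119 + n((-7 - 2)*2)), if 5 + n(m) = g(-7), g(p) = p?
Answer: -1168211362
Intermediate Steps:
n(m) = -12 (n(m) = -5 - 7 = -12)
(5499 + 34603)*(-29119 + n((-7 - 2)*2)) = (5499 + 34603)*(-29119 - 12) = 40102*(-29131) = -1168211362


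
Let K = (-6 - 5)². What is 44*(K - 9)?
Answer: 4928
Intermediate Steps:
K = 121 (K = (-11)² = 121)
44*(K - 9) = 44*(121 - 9) = 44*112 = 4928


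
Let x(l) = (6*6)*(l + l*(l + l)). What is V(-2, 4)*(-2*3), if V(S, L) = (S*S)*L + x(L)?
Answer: -7872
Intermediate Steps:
x(l) = 36*l + 72*l**2 (x(l) = 36*(l + l*(2*l)) = 36*(l + 2*l**2) = 36*l + 72*l**2)
V(S, L) = L*S**2 + 36*L*(1 + 2*L) (V(S, L) = (S*S)*L + 36*L*(1 + 2*L) = S**2*L + 36*L*(1 + 2*L) = L*S**2 + 36*L*(1 + 2*L))
V(-2, 4)*(-2*3) = (4*(36 + (-2)**2 + 72*4))*(-2*3) = (4*(36 + 4 + 288))*(-6) = (4*328)*(-6) = 1312*(-6) = -7872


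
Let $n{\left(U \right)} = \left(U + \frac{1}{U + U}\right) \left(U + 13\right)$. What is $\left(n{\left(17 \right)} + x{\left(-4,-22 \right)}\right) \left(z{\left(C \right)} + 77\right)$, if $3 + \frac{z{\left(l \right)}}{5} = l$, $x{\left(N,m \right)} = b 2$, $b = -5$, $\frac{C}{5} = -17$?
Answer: $- \frac{3090945}{17} \approx -1.8182 \cdot 10^{5}$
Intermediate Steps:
$C = -85$ ($C = 5 \left(-17\right) = -85$)
$x{\left(N,m \right)} = -10$ ($x{\left(N,m \right)} = \left(-5\right) 2 = -10$)
$z{\left(l \right)} = -15 + 5 l$
$n{\left(U \right)} = \left(13 + U\right) \left(U + \frac{1}{2 U}\right)$ ($n{\left(U \right)} = \left(U + \frac{1}{2 U}\right) \left(13 + U\right) = \left(13 + U\right) \left(U + \frac{1}{2 U}\right)$)
$\left(n{\left(17 \right)} + x{\left(-4,-22 \right)}\right) \left(z{\left(C \right)} + 77\right) = \left(\left(\frac{1}{2} + 17^{2} + 13 \cdot 17 + \frac{13}{2 \cdot 17}\right) - 10\right) \left(\left(-15 + 5 \left(-85\right)\right) + 77\right) = \left(\left(\frac{1}{2} + 289 + 221 + \frac{13}{2} \cdot \frac{1}{17}\right) - 10\right) \left(\left(-15 - 425\right) + 77\right) = \left(\left(\frac{1}{2} + 289 + 221 + \frac{13}{34}\right) - 10\right) \left(-440 + 77\right) = \left(\frac{8685}{17} - 10\right) \left(-363\right) = \frac{8515}{17} \left(-363\right) = - \frac{3090945}{17}$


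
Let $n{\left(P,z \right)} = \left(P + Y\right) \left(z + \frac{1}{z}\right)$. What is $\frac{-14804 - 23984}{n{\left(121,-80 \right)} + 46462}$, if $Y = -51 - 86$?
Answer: $- \frac{193940}{238711} \approx -0.81245$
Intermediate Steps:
$Y = -137$
$n{\left(P,z \right)} = \left(-137 + P\right) \left(z + \frac{1}{z}\right)$ ($n{\left(P,z \right)} = \left(P - 137\right) \left(z + \frac{1}{z}\right) = \left(-137 + P\right) \left(z + \frac{1}{z}\right)$)
$\frac{-14804 - 23984}{n{\left(121,-80 \right)} + 46462} = \frac{-14804 - 23984}{\frac{-137 + 121 + \left(-80\right)^{2} \left(-137 + 121\right)}{-80} + 46462} = - \frac{38788}{- \frac{-137 + 121 + 6400 \left(-16\right)}{80} + 46462} = - \frac{38788}{- \frac{-137 + 121 - 102400}{80} + 46462} = - \frac{38788}{\left(- \frac{1}{80}\right) \left(-102416\right) + 46462} = - \frac{38788}{\frac{6401}{5} + 46462} = - \frac{38788}{\frac{238711}{5}} = \left(-38788\right) \frac{5}{238711} = - \frac{193940}{238711}$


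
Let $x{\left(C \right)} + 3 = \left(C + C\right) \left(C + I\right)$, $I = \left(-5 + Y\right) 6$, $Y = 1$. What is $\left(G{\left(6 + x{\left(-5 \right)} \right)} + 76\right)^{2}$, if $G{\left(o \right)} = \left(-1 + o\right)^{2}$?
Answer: $7282915600$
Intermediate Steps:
$I = -24$ ($I = \left(-5 + 1\right) 6 = \left(-4\right) 6 = -24$)
$x{\left(C \right)} = -3 + 2 C \left(-24 + C\right)$ ($x{\left(C \right)} = -3 + \left(C + C\right) \left(C - 24\right) = -3 + 2 C \left(-24 + C\right)$)
$\left(G{\left(6 + x{\left(-5 \right)} \right)} + 76\right)^{2} = \left(\left(-1 + \left(6 - \left(-237 - 50\right)\right)\right)^{2} + 76\right)^{2} = \left(\left(-1 + \left(6 + \left(-3 + 240 + 2 \cdot 25\right)\right)\right)^{2} + 76\right)^{2} = \left(\left(-1 + \left(6 + \left(-3 + 240 + 50\right)\right)\right)^{2} + 76\right)^{2} = \left(\left(-1 + \left(6 + 287\right)\right)^{2} + 76\right)^{2} = \left(\left(-1 + 293\right)^{2} + 76\right)^{2} = \left(292^{2} + 76\right)^{2} = \left(85264 + 76\right)^{2} = 85340^{2} = 7282915600$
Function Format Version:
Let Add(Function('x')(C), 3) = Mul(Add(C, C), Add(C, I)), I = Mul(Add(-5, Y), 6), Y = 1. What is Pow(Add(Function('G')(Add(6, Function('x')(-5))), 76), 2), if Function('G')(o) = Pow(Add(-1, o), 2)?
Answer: 7282915600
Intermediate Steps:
I = -24 (I = Mul(Add(-5, 1), 6) = Mul(-4, 6) = -24)
Function('x')(C) = Add(-3, Mul(2, C, Add(-24, C))) (Function('x')(C) = Add(-3, Mul(Add(C, C), Add(C, -24))) = Add(-3, Mul(Mul(2, C), Add(-24, C))) = Add(-3, Mul(2, C, Add(-24, C))))
Pow(Add(Function('G')(Add(6, Function('x')(-5))), 76), 2) = Pow(Add(Pow(Add(-1, Add(6, Add(-3, Mul(-48, -5), Mul(2, Pow(-5, 2))))), 2), 76), 2) = Pow(Add(Pow(Add(-1, Add(6, Add(-3, 240, Mul(2, 25)))), 2), 76), 2) = Pow(Add(Pow(Add(-1, Add(6, Add(-3, 240, 50))), 2), 76), 2) = Pow(Add(Pow(Add(-1, Add(6, 287)), 2), 76), 2) = Pow(Add(Pow(Add(-1, 293), 2), 76), 2) = Pow(Add(Pow(292, 2), 76), 2) = Pow(Add(85264, 76), 2) = Pow(85340, 2) = 7282915600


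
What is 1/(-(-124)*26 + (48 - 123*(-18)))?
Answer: 1/5486 ≈ 0.00018228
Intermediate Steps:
1/(-(-124)*26 + (48 - 123*(-18))) = 1/(-31*(-104) + (48 + 2214)) = 1/(3224 + 2262) = 1/5486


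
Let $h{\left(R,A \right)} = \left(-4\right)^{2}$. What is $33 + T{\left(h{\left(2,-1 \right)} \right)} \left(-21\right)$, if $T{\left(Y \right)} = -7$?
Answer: $180$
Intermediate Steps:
$h{\left(R,A \right)} = 16$
$33 + T{\left(h{\left(2,-1 \right)} \right)} \left(-21\right) = 33 - -147 = 33 + 147 = 180$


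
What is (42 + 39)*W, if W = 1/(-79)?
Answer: -81/79 ≈ -1.0253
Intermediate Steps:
W = -1/79 ≈ -0.012658
(42 + 39)*W = (42 + 39)*(-1/79) = 81*(-1/79) = -81/79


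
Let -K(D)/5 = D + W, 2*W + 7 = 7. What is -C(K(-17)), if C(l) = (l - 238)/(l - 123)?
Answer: -153/38 ≈ -4.0263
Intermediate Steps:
W = 0 (W = -7/2 + (½)*7 = -7/2 + 7/2 = 0)
K(D) = -5*D (K(D) = -5*(D + 0) = -5*D)
C(l) = (-238 + l)/(-123 + l)
-C(K(-17)) = -(-238 - 5*(-17))/(-123 - 5*(-17)) = -(-238 + 85)/(-123 + 85) = -(-153)/(-38) = -(-1)*(-153)/38 = -1*153/38 = -153/38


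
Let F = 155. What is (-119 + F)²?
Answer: 1296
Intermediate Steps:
(-119 + F)² = (-119 + 155)² = 36² = 1296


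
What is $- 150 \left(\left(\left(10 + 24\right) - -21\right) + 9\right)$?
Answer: $-9600$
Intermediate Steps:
$- 150 \left(\left(\left(10 + 24\right) - -21\right) + 9\right) = - 150 \left(\left(34 + 21\right) + 9\right) = - 150 \left(55 + 9\right) = \left(-150\right) 64 = -9600$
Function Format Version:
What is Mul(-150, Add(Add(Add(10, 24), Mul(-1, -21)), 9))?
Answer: -9600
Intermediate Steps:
Mul(-150, Add(Add(Add(10, 24), Mul(-1, -21)), 9)) = Mul(-150, Add(Add(34, 21), 9)) = Mul(-150, Add(55, 9)) = Mul(-150, 64) = -9600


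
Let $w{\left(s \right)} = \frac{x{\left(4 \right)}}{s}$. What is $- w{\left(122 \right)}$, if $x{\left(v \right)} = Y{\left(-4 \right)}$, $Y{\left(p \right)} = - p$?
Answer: $- \frac{2}{61} \approx -0.032787$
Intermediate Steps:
$x{\left(v \right)} = 4$ ($x{\left(v \right)} = \left(-1\right) \left(-4\right) = 4$)
$w{\left(s \right)} = \frac{4}{s}$
$- w{\left(122 \right)} = - \frac{4}{122} = \left(-1\right) \frac{2}{61} = - \frac{2}{61}$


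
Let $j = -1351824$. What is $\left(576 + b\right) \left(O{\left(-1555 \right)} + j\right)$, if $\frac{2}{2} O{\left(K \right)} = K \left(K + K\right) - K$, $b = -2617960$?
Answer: $-9123627416904$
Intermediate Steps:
$O{\left(K \right)} = - K + 2 K^{2}$ ($O{\left(K \right)} = K \left(K + K\right) - K = K 2 K - K = 2 K^{2} - K = - K + 2 K^{2}$)
$\left(576 + b\right) \left(O{\left(-1555 \right)} + j\right) = \left(576 - 2617960\right) \left(- 1555 \left(-1 + 2 \left(-1555\right)\right) - 1351824\right) = - 2617384 \left(- 1555 \left(-1 - 3110\right) - 1351824\right) = - 2617384 \left(\left(-1555\right) \left(-3111\right) - 1351824\right) = - 2617384 \left(4837605 - 1351824\right) = \left(-2617384\right) 3485781 = -9123627416904$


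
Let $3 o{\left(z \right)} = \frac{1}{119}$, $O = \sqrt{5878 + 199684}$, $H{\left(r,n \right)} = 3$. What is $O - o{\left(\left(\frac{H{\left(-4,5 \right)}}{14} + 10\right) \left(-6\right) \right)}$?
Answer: $- \frac{1}{357} + \sqrt{205562} \approx 453.39$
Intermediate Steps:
$O = \sqrt{205562} \approx 453.39$
$o{\left(z \right)} = \frac{1}{357}$ ($o{\left(z \right)} = \frac{1}{3 \cdot 119} = \frac{1}{3} \cdot \frac{1}{119} = \frac{1}{357}$)
$O - o{\left(\left(\frac{H{\left(-4,5 \right)}}{14} + 10\right) \left(-6\right) \right)} = \sqrt{205562} - \frac{1}{357} = - \frac{1}{357} + \sqrt{205562}$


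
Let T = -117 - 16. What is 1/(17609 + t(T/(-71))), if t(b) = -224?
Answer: 1/17385 ≈ 5.7521e-5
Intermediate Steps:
T = -133
1/(17609 + t(T/(-71))) = 1/(17609 - 224) = 1/17385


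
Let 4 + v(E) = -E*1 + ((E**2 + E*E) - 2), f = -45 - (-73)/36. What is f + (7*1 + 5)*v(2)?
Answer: -1547/36 ≈ -42.972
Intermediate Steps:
f = -1547/36 (f = -45 - (-73)/36 = -45 - 1*(-73/36) = -45 + 73/36 = -1547/36 ≈ -42.972)
v(E) = -6 - E + 2*E**2 (v(E) = -4 + (-E*1 + ((E**2 + E*E) - 2)) = -4 + (-E + ((E**2 + E**2) - 2)) = -4 + (-E + (2*E**2 - 2)) = -4 + (-E + (-2 + 2*E**2)) = -4 + (-2 - E + 2*E**2) = -6 - E + 2*E**2)
f + (7*1 + 5)*v(2) = -1547/36 + (7*1 + 5)*(-6 - 1*2 + 2*2**2) = -1547/36 + (7 + 5)*(-6 - 2 + 2*4) = -1547/36 + 12*(-6 - 2 + 8) = -1547/36 + 12*0 = -1547/36 + 0 = -1547/36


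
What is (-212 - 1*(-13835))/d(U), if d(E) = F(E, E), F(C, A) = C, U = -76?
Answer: -717/4 ≈ -179.25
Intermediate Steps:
d(E) = E
(-212 - 1*(-13835))/d(U) = (-212 - 1*(-13835))/(-76) = (-212 + 13835)*(-1/76) = 13623*(-1/76) = -717/4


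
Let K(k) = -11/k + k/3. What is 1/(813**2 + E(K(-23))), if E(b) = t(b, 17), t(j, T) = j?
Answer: 69/45606365 ≈ 1.5129e-6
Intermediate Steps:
K(k) = -11/k + k/3 (K(k) = -11/k + k*(1/3) = -11/k + k/3)
E(b) = b
1/(813**2 + E(K(-23))) = 1/(813**2 + (-11/(-23) + (1/3)*(-23))) = 1/(660969 + (-11*(-1/23) - 23/3)) = 1/(660969 + (11/23 - 23/3)) = 1/(660969 - 496/69) = 1/(45606365/69) = 69/45606365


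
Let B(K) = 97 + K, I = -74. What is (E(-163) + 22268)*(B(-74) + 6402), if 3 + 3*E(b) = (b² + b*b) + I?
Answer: 256710875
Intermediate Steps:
E(b) = -77/3 + 2*b²/3 (E(b) = -1 + ((b² + b*b) - 74)/3 = -1 + ((b² + b²) - 74)/3 = -1 + (2*b² - 74)/3 = -1 + (-74 + 2*b²)/3 = -1 + (-74/3 + 2*b²/3) = -77/3 + 2*b²/3)
(E(-163) + 22268)*(B(-74) + 6402) = ((-77/3 + (⅔)*(-163)²) + 22268)*((97 - 74) + 6402) = ((-77/3 + (⅔)*26569) + 22268)*(23 + 6402) = ((-77/3 + 53138/3) + 22268)*6425 = (17687 + 22268)*6425 = 39955*6425 = 256710875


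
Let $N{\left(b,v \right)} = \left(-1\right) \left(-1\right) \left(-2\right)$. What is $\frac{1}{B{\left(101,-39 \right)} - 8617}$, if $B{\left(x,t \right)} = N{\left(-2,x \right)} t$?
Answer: $- \frac{1}{8539} \approx -0.00011711$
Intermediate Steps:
$N{\left(b,v \right)} = -2$ ($N{\left(b,v \right)} = 1 \left(-2\right) = -2$)
$B{\left(x,t \right)} = - 2 t$
$\frac{1}{B{\left(101,-39 \right)} - 8617} = \frac{1}{\left(-2\right) \left(-39\right) - 8617} = \frac{1}{78 - 8617} = \frac{1}{-8539} = - \frac{1}{8539}$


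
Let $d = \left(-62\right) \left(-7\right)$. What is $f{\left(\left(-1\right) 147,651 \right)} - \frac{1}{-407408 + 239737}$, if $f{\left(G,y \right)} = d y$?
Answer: $\frac{47372758315}{167671} \approx 2.8253 \cdot 10^{5}$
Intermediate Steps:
$d = 434$
$f{\left(G,y \right)} = 434 y$
$f{\left(\left(-1\right) 147,651 \right)} - \frac{1}{-407408 + 239737} = 434 \cdot 651 - \frac{1}{-407408 + 239737} = 282534 - \frac{1}{-167671} = 282534 - - \frac{1}{167671} = 282534 + \frac{1}{167671} = \frac{47372758315}{167671}$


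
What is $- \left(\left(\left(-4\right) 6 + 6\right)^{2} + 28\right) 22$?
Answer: $-7744$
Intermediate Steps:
$- \left(\left(\left(-4\right) 6 + 6\right)^{2} + 28\right) 22 = - \left(\left(-24 + 6\right)^{2} + 28\right) 22 = - \left(\left(-18\right)^{2} + 28\right) 22 = - \left(324 + 28\right) 22 = - 352 \cdot 22 = \left(-1\right) 7744 = -7744$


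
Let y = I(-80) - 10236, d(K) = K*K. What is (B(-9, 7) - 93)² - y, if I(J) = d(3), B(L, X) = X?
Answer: 17623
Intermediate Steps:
d(K) = K²
I(J) = 9 (I(J) = 3² = 9)
y = -10227 (y = 9 - 10236 = -10227)
(B(-9, 7) - 93)² - y = (7 - 93)² - 1*(-10227) = (-86)² + 10227 = 7396 + 10227 = 17623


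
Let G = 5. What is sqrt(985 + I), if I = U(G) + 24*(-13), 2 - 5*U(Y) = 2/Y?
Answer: sqrt(16833)/5 ≈ 25.948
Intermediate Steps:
U(Y) = 2/5 - 2/(5*Y)
I = -7792/25 (I = (2/5)*(-1 + 5)/5 + 24*(-13) = (2/5)*(1/5)*4 - 312 = 8/25 - 312 = -7792/25 ≈ -311.68)
sqrt(985 + I) = sqrt(985 - 7792/25) = sqrt(16833/25) = sqrt(16833)/5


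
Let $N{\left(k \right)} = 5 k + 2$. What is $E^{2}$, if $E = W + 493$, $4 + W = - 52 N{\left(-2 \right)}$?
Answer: $819025$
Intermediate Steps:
$N{\left(k \right)} = 2 + 5 k$
$W = 412$ ($W = -4 - 52 \left(2 + 5 \left(-2\right)\right) = -4 - 52 \left(2 - 10\right) = -4 - -416 = -4 + 416 = 412$)
$E = 905$ ($E = 412 + 493 = 905$)
$E^{2} = 905^{2} = 819025$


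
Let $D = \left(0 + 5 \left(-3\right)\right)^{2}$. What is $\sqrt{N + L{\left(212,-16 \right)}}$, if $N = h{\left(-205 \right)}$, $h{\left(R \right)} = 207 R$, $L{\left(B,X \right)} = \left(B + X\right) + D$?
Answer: $i \sqrt{42014} \approx 204.97 i$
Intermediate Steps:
$D = 225$ ($D = \left(0 - 15\right)^{2} = \left(-15\right)^{2} = 225$)
$L{\left(B,X \right)} = 225 + B + X$ ($L{\left(B,X \right)} = \left(B + X\right) + 225 = 225 + B + X$)
$N = -42435$ ($N = 207 \left(-205\right) = -42435$)
$\sqrt{N + L{\left(212,-16 \right)}} = \sqrt{-42435 + \left(225 + 212 - 16\right)} = \sqrt{-42435 + 421} = \sqrt{-42014} = i \sqrt{42014}$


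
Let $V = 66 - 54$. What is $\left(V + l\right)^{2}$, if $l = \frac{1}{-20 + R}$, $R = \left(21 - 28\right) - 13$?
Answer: $\frac{229441}{1600} \approx 143.4$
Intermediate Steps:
$R = -20$ ($R = -7 - 13 = -20$)
$V = 12$ ($V = 66 - 54 = 12$)
$l = - \frac{1}{40}$ ($l = \frac{1}{-20 - 20} = \frac{1}{-40} = - \frac{1}{40} \approx -0.025$)
$\left(V + l\right)^{2} = \left(12 - \frac{1}{40}\right)^{2} = \left(\frac{479}{40}\right)^{2} = \frac{229441}{1600}$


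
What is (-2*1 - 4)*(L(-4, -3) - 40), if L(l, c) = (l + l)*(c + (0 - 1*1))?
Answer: 48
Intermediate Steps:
L(l, c) = 2*l*(-1 + c) (L(l, c) = (2*l)*(c + (0 - 1)) = (2*l)*(c - 1) = (2*l)*(-1 + c) = 2*l*(-1 + c))
(-2*1 - 4)*(L(-4, -3) - 40) = (-2*1 - 4)*(2*(-4)*(-1 - 3) - 40) = (-2 - 4)*(2*(-4)*(-4) - 40) = -6*(32 - 40) = -6*(-8) = 48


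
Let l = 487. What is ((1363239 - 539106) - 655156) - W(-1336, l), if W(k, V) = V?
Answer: 168490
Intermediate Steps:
((1363239 - 539106) - 655156) - W(-1336, l) = ((1363239 - 539106) - 655156) - 1*487 = (824133 - 655156) - 487 = 168977 - 487 = 168490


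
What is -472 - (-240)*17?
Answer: 3608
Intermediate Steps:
-472 - (-240)*17 = -472 - 60*(-68) = -472 + 4080 = 3608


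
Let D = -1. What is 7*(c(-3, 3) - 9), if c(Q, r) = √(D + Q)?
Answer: -63 + 14*I ≈ -63.0 + 14.0*I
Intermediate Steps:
c(Q, r) = √(-1 + Q)
7*(c(-3, 3) - 9) = 7*(√(-1 - 3) - 9) = 7*(√(-4) - 9) = 7*(2*I - 9) = 7*(-9 + 2*I) = -63 + 14*I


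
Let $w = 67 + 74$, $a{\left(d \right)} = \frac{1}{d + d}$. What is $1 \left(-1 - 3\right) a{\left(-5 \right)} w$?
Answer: $\frac{282}{5} \approx 56.4$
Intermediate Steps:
$a{\left(d \right)} = \frac{1}{2 d}$
$w = 141$
$1 \left(-1 - 3\right) a{\left(-5 \right)} w = 1 \left(-1 - 3\right) \frac{1}{2 \left(-5\right)} 141 = 1 \left(-4\right) \frac{1}{2} \left(- \frac{1}{5}\right) 141 = \left(-4\right) \left(- \frac{1}{10}\right) 141 = \frac{2}{5} \cdot 141 = \frac{282}{5}$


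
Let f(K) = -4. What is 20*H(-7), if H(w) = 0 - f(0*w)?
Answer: 80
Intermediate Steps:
H(w) = 4 (H(w) = 0 - 1*(-4) = 0 + 4 = 4)
20*H(-7) = 20*4 = 80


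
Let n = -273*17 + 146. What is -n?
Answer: 4495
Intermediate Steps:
n = -4495 (n = -91*51 + 146 = -4641 + 146 = -4495)
-n = -1*(-4495) = 4495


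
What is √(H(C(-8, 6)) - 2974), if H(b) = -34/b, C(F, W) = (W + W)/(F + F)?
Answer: I*√26358/3 ≈ 54.117*I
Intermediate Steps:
C(F, W) = W/F (C(F, W) = (2*W)/((2*F)) = (2*W)*(1/(2*F)) = W/F)
√(H(C(-8, 6)) - 2974) = √(-34/(6/(-8)) - 2974) = √(-34/(6*(-⅛)) - 2974) = √(-34/(-¾) - 2974) = √(-34*(-4/3) - 2974) = √(136/3 - 2974) = √(-8786/3) = I*√26358/3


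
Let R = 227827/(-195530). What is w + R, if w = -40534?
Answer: -7925840847/195530 ≈ -40535.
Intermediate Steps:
R = -227827/195530 (R = 227827*(-1/195530) = -227827/195530 ≈ -1.1652)
w + R = -40534 - 227827/195530 = -7925840847/195530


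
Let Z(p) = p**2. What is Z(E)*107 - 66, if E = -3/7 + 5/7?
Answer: -2806/49 ≈ -57.265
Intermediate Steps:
E = 2/7 (E = -3*1/7 + 5*(1/7) = -3/7 + 5/7 = 2/7 ≈ 0.28571)
Z(E)*107 - 66 = (2/7)**2*107 - 66 = (4/49)*107 - 66 = 428/49 - 66 = -2806/49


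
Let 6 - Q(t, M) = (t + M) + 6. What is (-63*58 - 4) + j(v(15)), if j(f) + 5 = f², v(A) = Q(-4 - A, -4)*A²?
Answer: 26776962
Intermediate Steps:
Q(t, M) = -M - t (Q(t, M) = 6 - ((t + M) + 6) = 6 - ((M + t) + 6) = 6 - (6 + M + t) = 6 + (-6 - M - t) = -M - t)
v(A) = A²*(8 + A) (v(A) = (-1*(-4) - (-4 - A))*A² = (4 + (4 + A))*A² = (8 + A)*A² = A²*(8 + A))
j(f) = -5 + f²
(-63*58 - 4) + j(v(15)) = (-63*58 - 4) + (-5 + (15²*(8 + 15))²) = (-3654 - 4) + (-5 + (225*23)²) = -3658 + (-5 + 5175²) = -3658 + (-5 + 26780625) = -3658 + 26780620 = 26776962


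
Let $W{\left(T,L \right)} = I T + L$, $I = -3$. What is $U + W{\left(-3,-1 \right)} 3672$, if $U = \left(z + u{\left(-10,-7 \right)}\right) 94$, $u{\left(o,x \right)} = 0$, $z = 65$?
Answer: $35486$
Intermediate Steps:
$W{\left(T,L \right)} = L - 3 T$ ($W{\left(T,L \right)} = - 3 T + L = L - 3 T$)
$U = 6110$ ($U = \left(65 + 0\right) 94 = 65 \cdot 94 = 6110$)
$U + W{\left(-3,-1 \right)} 3672 = 6110 + \left(-1 - -9\right) 3672 = 6110 + \left(-1 + 9\right) 3672 = 6110 + 8 \cdot 3672 = 6110 + 29376 = 35486$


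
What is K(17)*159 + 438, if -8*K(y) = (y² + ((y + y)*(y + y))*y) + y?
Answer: -1584909/4 ≈ -3.9623e+5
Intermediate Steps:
K(y) = -y³/2 - y/8 - y²/8 (K(y) = -((y² + ((y + y)*(y + y))*y) + y)/8 = -((y² + ((2*y)*(2*y))*y) + y)/8 = -((y² + (4*y²)*y) + y)/8 = -((y² + 4*y³) + y)/8 = -(y + y² + 4*y³)/8 = -y³/2 - y/8 - y²/8)
K(17)*159 + 438 = -⅛*17*(1 + 17 + 4*17²)*159 + 438 = -⅛*17*(1 + 17 + 4*289)*159 + 438 = -⅛*17*(1 + 17 + 1156)*159 + 438 = -⅛*17*1174*159 + 438 = -9979/4*159 + 438 = -1586661/4 + 438 = -1584909/4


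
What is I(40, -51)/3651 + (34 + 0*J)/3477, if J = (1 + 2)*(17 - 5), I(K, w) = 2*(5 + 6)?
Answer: 22292/1410503 ≈ 0.015804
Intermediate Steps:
I(K, w) = 22 (I(K, w) = 2*11 = 22)
J = 36 (J = 3*12 = 36)
I(40, -51)/3651 + (34 + 0*J)/3477 = 22/3651 + (34 + 0*36)/3477 = 22*(1/3651) + (34 + 0)*(1/3477) = 22/3651 + 34*(1/3477) = 22/3651 + 34/3477 = 22292/1410503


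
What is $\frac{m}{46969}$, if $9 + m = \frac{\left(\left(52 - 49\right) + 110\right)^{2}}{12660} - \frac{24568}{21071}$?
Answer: $- \frac{2442805021}{12529396895340} \approx -0.00019497$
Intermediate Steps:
$m = - \frac{2442805021}{266758860}$ ($m = -9 - \left(\frac{24568}{21071} - \frac{\left(\left(52 - 49\right) + 110\right)^{2}}{12660}\right) = -9 - \left(\frac{24568}{21071} - \left(\left(52 - 49\right) + 110\right)^{2} \cdot \frac{1}{12660}\right) = -9 - \left(\frac{24568}{21071} - \left(3 + 110\right)^{2} \cdot \frac{1}{12660}\right) = -9 - \left(\frac{24568}{21071} - 113^{2} \cdot \frac{1}{12660}\right) = -9 + \left(12769 \cdot \frac{1}{12660} - \frac{24568}{21071}\right) = -9 + \left(\frac{12769}{12660} - \frac{24568}{21071}\right) = -9 - \frac{41975281}{266758860} = - \frac{2442805021}{266758860} \approx -9.1573$)
$\frac{m}{46969} = - \frac{2442805021}{266758860 \cdot 46969} = \left(- \frac{2442805021}{266758860}\right) \frac{1}{46969} = - \frac{2442805021}{12529396895340}$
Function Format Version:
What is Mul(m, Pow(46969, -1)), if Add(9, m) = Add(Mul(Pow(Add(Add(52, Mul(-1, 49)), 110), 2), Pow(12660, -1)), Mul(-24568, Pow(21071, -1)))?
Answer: Rational(-2442805021, 12529396895340) ≈ -0.00019497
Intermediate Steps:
m = Rational(-2442805021, 266758860) (m = Add(-9, Add(Mul(Pow(Add(Add(52, Mul(-1, 49)), 110), 2), Pow(12660, -1)), Mul(-24568, Pow(21071, -1)))) = Add(-9, Add(Mul(Pow(Add(Add(52, -49), 110), 2), Rational(1, 12660)), Mul(-24568, Rational(1, 21071)))) = Add(-9, Add(Mul(Pow(Add(3, 110), 2), Rational(1, 12660)), Rational(-24568, 21071))) = Add(-9, Add(Mul(Pow(113, 2), Rational(1, 12660)), Rational(-24568, 21071))) = Add(-9, Add(Mul(12769, Rational(1, 12660)), Rational(-24568, 21071))) = Add(-9, Add(Rational(12769, 12660), Rational(-24568, 21071))) = Add(-9, Rational(-41975281, 266758860)) = Rational(-2442805021, 266758860) ≈ -9.1573)
Mul(m, Pow(46969, -1)) = Mul(Rational(-2442805021, 266758860), Pow(46969, -1)) = Mul(Rational(-2442805021, 266758860), Rational(1, 46969)) = Rational(-2442805021, 12529396895340)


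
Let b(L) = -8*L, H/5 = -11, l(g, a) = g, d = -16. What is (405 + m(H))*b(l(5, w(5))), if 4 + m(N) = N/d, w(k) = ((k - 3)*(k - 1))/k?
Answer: -32355/2 ≈ -16178.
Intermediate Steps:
w(k) = (-1 + k)*(-3 + k)/k (w(k) = ((-3 + k)*(-1 + k))/k = ((-1 + k)*(-3 + k))/k = (-1 + k)*(-3 + k)/k)
H = -55 (H = 5*(-11) = -55)
m(N) = -4 - N/16 (m(N) = -4 + N/(-16) = -4 + N*(-1/16) = -4 - N/16)
(405 + m(H))*b(l(5, w(5))) = (405 + (-4 - 1/16*(-55)))*(-8*5) = (405 + (-4 + 55/16))*(-40) = (405 - 9/16)*(-40) = (6471/16)*(-40) = -32355/2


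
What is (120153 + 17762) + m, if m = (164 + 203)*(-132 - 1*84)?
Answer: 58643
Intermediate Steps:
m = -79272 (m = 367*(-132 - 84) = 367*(-216) = -79272)
(120153 + 17762) + m = (120153 + 17762) - 79272 = 137915 - 79272 = 58643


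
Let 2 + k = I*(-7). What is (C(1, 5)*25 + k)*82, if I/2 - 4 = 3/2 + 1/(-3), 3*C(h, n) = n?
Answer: -8036/3 ≈ -2678.7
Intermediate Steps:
C(h, n) = n/3
I = 31/3 (I = 8 + 2*(3/2 + 1/(-3)) = 8 + 2*(3*(1/2) + 1*(-1/3)) = 8 + 2*(3/2 - 1/3) = 8 + 2*(7/6) = 8 + 7/3 = 31/3 ≈ 10.333)
k = -223/3 (k = -2 + (31/3)*(-7) = -2 - 217/3 = -223/3 ≈ -74.333)
(C(1, 5)*25 + k)*82 = (((1/3)*5)*25 - 223/3)*82 = ((5/3)*25 - 223/3)*82 = (125/3 - 223/3)*82 = -98/3*82 = -8036/3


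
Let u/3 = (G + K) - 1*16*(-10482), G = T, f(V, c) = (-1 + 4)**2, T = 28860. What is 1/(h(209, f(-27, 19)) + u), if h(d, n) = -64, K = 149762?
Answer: 1/1038938 ≈ 9.6252e-7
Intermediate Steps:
f(V, c) = 9 (f(V, c) = 3**2 = 9)
G = 28860
u = 1039002 (u = 3*((28860 + 149762) - 1*16*(-10482)) = 3*(178622 - 16*(-10482)) = 3*(178622 + 167712) = 3*346334 = 1039002)
1/(h(209, f(-27, 19)) + u) = 1/(-64 + 1039002) = 1/1038938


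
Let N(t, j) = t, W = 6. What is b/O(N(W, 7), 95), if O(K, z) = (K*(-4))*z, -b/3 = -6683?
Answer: -6683/760 ≈ -8.7934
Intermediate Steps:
b = 20049 (b = -3*(-6683) = 20049)
O(K, z) = -4*K*z (O(K, z) = (-4*K)*z = -4*K*z)
b/O(N(W, 7), 95) = 20049/((-4*6*95)) = 20049/(-2280) = 20049*(-1/2280) = -6683/760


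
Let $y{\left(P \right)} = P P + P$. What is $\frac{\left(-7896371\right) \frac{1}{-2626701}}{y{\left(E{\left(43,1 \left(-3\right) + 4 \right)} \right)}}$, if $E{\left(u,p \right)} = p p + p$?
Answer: $\frac{13591}{27126} \approx 0.50103$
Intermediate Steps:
$E{\left(u,p \right)} = p + p^{2}$ ($E{\left(u,p \right)} = p^{2} + p = p + p^{2}$)
$y{\left(P \right)} = P + P^{2}$ ($y{\left(P \right)} = P^{2} + P = P + P^{2}$)
$\frac{\left(-7896371\right) \frac{1}{-2626701}}{y{\left(E{\left(43,1 \left(-3\right) + 4 \right)} \right)}} = \frac{\left(-7896371\right) \frac{1}{-2626701}}{\left(1 \left(-3\right) + 4\right) \left(1 + \left(1 \left(-3\right) + 4\right)\right) \left(1 + \left(1 \left(-3\right) + 4\right) \left(1 + \left(1 \left(-3\right) + 4\right)\right)\right)} = \frac{\left(-7896371\right) \left(- \frac{1}{2626701}\right)}{\left(-3 + 4\right) \left(1 + \left(-3 + 4\right)\right) \left(1 + \left(-3 + 4\right) \left(1 + \left(-3 + 4\right)\right)\right)} = \frac{13591}{4521 \cdot 1 \left(1 + 1\right) \left(1 + 1 \left(1 + 1\right)\right)} = \frac{13591}{4521 \cdot 1 \cdot 2 \left(1 + 1 \cdot 2\right)} = \frac{13591}{4521 \cdot 2 \left(1 + 2\right)} = \frac{13591}{4521 \cdot 2 \cdot 3} = \frac{13591}{4521 \cdot 6} = \frac{13591}{4521} \cdot \frac{1}{6} = \frac{13591}{27126}$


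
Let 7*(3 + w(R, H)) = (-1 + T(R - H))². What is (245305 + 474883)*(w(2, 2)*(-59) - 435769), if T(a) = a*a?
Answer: -313714201452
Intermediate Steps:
T(a) = a²
w(R, H) = -3 + (-1 + (R - H)²)²/7
(245305 + 474883)*(w(2, 2)*(-59) - 435769) = (245305 + 474883)*((-3 + (-1 + (2 - 1*2)²)²/7)*(-59) - 435769) = 720188*((-3 + (-1 + (2 - 2)²)²/7)*(-59) - 435769) = 720188*((-3 + (-1 + 0²)²/7)*(-59) - 435769) = 720188*((-3 + (-1 + 0)²/7)*(-59) - 435769) = 720188*((-3 + (⅐)*(-1)²)*(-59) - 435769) = 720188*((-3 + (⅐)*1)*(-59) - 435769) = 720188*((-3 + ⅐)*(-59) - 435769) = 720188*(-20/7*(-59) - 435769) = 720188*(1180/7 - 435769) = 720188*(-3049203/7) = -313714201452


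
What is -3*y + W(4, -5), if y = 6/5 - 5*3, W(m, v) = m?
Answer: 227/5 ≈ 45.400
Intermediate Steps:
y = -69/5 (y = 6*(⅕) - 15 = 6/5 - 15 = -69/5 ≈ -13.800)
-3*y + W(4, -5) = -3*(-69/5) + 4 = 207/5 + 4 = 227/5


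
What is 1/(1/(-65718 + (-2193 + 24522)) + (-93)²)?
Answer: 43389/375271460 ≈ 0.00011562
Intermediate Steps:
1/(1/(-65718 + (-2193 + 24522)) + (-93)²) = 1/(1/(-65718 + 22329) + 8649) = 1/(1/(-43389) + 8649) = 1/(-1/43389 + 8649) = 1/(375271460/43389) = 43389/375271460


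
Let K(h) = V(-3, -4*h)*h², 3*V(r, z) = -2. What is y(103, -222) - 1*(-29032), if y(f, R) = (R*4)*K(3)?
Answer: 34360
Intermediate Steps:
V(r, z) = -⅔ (V(r, z) = (⅓)*(-2) = -⅔)
K(h) = -2*h²/3
y(f, R) = -24*R (y(f, R) = (R*4)*(-⅔*3²) = (4*R)*(-⅔*9) = (4*R)*(-6) = -24*R)
y(103, -222) - 1*(-29032) = -24*(-222) - 1*(-29032) = 5328 + 29032 = 34360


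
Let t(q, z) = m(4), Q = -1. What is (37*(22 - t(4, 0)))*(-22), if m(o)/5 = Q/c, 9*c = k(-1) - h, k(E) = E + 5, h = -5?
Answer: -21978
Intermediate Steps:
k(E) = 5 + E
c = 1 (c = ((5 - 1) - 1*(-5))/9 = (4 + 5)/9 = (1/9)*9 = 1)
m(o) = -5 (m(o) = 5*(-1/1) = 5*(-1*1) = 5*(-1) = -5)
t(q, z) = -5
(37*(22 - t(4, 0)))*(-22) = (37*(22 - 1*(-5)))*(-22) = (37*(22 + 5))*(-22) = (37*27)*(-22) = 999*(-22) = -21978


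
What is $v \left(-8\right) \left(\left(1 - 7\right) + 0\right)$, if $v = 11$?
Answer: $528$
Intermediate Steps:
$v \left(-8\right) \left(\left(1 - 7\right) + 0\right) = 11 \left(-8\right) \left(\left(1 - 7\right) + 0\right) = - 88 \left(-6 + 0\right) = \left(-88\right) \left(-6\right) = 528$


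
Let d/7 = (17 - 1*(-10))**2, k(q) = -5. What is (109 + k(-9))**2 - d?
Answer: 5713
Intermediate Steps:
d = 5103 (d = 7*(17 - 1*(-10))**2 = 7*(17 + 10)**2 = 7*27**2 = 7*729 = 5103)
(109 + k(-9))**2 - d = (109 - 5)**2 - 1*5103 = 104**2 - 5103 = 10816 - 5103 = 5713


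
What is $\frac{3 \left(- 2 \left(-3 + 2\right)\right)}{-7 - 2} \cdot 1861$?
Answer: $- \frac{3722}{3} \approx -1240.7$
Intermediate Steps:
$\frac{3 \left(- 2 \left(-3 + 2\right)\right)}{-7 - 2} \cdot 1861 = \frac{3 \left(\left(-2\right) \left(-1\right)\right)}{-9} \cdot 1861 = - \frac{3 \cdot 2}{9} \cdot 1861 = \left(- \frac{1}{9}\right) 6 \cdot 1861 = \left(- \frac{2}{3}\right) 1861 = - \frac{3722}{3}$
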